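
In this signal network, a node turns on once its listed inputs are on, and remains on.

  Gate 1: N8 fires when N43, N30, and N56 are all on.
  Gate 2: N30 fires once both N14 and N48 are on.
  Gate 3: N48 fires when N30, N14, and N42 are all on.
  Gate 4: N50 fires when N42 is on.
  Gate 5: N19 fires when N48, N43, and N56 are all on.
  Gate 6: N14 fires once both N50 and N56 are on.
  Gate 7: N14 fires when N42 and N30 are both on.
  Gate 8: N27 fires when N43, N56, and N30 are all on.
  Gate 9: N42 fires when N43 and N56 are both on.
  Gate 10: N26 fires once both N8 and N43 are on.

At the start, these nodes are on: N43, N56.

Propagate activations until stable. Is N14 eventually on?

N43 and N56 are on, so N42 fires (Gate 9).
Gate 4: N42 on → N50 on.
N50 and N56 are on, so N14 fires (Gate 6).

Yes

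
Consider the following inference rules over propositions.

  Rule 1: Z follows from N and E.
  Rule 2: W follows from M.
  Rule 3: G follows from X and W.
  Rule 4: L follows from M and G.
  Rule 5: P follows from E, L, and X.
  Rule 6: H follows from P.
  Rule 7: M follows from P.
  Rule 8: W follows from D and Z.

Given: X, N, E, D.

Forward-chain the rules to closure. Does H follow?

No

H would need P (Rule 6), but P is never established.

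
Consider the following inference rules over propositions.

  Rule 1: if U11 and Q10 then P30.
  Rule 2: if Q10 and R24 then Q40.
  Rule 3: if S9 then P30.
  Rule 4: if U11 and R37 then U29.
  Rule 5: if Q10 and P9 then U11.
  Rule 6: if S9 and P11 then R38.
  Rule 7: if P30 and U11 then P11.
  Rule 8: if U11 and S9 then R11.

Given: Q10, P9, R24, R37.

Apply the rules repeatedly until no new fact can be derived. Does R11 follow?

No

R11 would need U11 and S9 (Rule 8), but S9 is never established.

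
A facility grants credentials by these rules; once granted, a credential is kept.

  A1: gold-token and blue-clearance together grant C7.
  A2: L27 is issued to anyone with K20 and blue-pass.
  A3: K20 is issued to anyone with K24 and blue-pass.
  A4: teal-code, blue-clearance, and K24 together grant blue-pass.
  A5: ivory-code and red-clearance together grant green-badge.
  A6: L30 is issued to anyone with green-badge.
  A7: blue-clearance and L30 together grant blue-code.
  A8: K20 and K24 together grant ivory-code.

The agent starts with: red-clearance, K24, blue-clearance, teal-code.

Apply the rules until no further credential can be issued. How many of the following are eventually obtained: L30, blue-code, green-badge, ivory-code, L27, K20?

Holding teal-code, blue-clearance, and K24 grants blue-pass (A4).
Holding K24 and blue-pass grants K20 (A3).
Holding K20 and blue-pass grants L27 (A2).
Holding K20 and K24 grants ivory-code (A8).
Holding ivory-code and red-clearance grants green-badge (A5).
Holding green-badge grants L30 (A6).
Holding blue-clearance and L30 grants blue-code (A7).
L30: reached.
blue-code: reached.
green-badge: reached.
ivory-code: reached.
L27: reached.
K20: reached.
All 6 are reached.

6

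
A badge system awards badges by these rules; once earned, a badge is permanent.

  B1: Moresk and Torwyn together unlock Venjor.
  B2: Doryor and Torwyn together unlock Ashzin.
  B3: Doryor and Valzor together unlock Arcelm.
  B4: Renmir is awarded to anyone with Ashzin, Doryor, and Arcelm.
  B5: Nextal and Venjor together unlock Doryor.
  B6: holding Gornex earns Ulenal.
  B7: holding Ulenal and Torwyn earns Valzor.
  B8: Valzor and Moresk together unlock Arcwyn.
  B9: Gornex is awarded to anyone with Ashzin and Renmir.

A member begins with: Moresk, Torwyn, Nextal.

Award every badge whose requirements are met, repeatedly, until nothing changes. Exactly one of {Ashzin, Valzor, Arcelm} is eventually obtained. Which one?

Ashzin

With Moresk and Torwyn, Venjor is earned (B1).
With Nextal and Venjor, Doryor is earned (B5).
With Doryor and Torwyn, Ashzin is earned (B2).
Arcelm would need Doryor and Valzor (B3), but Valzor is never earned. Valzor would need Ulenal and Torwyn (B7), but Ulenal is never earned.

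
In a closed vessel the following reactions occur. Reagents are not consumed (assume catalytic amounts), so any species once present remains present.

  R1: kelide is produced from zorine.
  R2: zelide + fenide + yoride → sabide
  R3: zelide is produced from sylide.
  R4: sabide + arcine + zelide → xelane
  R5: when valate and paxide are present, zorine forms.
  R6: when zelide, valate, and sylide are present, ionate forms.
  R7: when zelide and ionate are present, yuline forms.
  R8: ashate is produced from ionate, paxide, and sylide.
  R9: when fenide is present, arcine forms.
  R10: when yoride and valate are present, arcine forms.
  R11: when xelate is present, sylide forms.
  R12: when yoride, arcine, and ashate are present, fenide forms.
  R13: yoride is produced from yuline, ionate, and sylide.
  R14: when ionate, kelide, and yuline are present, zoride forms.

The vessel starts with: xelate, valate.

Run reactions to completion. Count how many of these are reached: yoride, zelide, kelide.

2

xelate present → sylide forms (R11).
sylide present → zelide forms (R3).
zelide, valate, and sylide present → ionate forms (R6).
zelide and ionate present → yuline forms (R7).
yuline, ionate, and sylide present → yoride forms (R13).
yoride: reached.
zelide: reached.
kelide would need zorine (R1), but zorine never forms.
Reached: yoride and zelide — 2 of the 3.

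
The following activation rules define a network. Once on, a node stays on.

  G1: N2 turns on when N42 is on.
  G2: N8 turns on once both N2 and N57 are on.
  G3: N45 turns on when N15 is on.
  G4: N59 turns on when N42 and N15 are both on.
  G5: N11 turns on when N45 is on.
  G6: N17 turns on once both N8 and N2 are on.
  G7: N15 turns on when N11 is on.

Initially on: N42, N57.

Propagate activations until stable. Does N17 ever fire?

G1: N42 on → N2 on.
N2 and N57 are on, so N8 turns on (G2).
G6: N8 and N2 on → N17 on.

Yes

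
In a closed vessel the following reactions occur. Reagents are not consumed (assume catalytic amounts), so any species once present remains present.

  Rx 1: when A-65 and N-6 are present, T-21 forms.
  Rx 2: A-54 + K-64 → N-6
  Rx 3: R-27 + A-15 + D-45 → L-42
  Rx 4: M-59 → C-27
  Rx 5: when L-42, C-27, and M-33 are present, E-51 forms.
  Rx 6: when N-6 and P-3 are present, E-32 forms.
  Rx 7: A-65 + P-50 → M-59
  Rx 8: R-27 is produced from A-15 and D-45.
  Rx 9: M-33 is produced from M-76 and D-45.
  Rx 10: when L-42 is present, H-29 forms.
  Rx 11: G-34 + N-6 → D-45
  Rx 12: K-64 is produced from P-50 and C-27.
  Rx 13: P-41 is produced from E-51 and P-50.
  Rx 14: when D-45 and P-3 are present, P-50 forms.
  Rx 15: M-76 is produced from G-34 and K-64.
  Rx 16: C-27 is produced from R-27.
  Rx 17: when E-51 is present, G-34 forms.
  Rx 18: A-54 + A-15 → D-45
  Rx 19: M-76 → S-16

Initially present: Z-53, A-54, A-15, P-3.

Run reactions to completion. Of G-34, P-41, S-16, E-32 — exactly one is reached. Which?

E-32

A-54 and A-15 present → D-45 forms (Rx 18).
A-15 and D-45 present → R-27 forms (Rx 8).
D-45 and P-3 present → P-50 forms (Rx 14).
R-27 present → C-27 forms (Rx 16).
P-50 and C-27 present → K-64 forms (Rx 12).
A-54 and K-64 present → N-6 forms (Rx 2).
N-6 and P-3 present → E-32 forms (Rx 6).
P-41 would need E-51 and P-50 (Rx 13), but E-51 never forms. S-16 would need M-76 (Rx 19), but M-76 never forms. G-34 would need E-51 (Rx 17), but E-51 never forms.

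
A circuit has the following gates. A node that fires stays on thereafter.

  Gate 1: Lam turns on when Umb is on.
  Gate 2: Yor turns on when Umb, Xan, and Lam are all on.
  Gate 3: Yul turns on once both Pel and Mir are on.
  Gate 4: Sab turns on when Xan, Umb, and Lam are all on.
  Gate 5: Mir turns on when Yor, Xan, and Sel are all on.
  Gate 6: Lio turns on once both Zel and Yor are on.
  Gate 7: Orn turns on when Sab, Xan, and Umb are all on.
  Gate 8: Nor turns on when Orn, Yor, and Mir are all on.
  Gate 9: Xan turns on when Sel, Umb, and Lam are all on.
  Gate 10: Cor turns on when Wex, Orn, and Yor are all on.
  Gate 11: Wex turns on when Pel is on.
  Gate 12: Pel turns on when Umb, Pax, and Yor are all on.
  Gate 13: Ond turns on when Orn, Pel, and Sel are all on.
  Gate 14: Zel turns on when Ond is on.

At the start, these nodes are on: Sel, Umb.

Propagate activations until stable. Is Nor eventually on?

Umb is on, so Lam turns on (Gate 1).
Gate 9: Sel, Umb, and Lam on → Xan on.
Gate 2: Umb, Xan, and Lam on → Yor on.
Xan, Umb, and Lam are on, so Sab turns on (Gate 4).
Gate 5: Yor, Xan, and Sel on → Mir on.
Sab, Xan, and Umb are on, so Orn turns on (Gate 7).
Gate 8: Orn, Yor, and Mir on → Nor on.

Yes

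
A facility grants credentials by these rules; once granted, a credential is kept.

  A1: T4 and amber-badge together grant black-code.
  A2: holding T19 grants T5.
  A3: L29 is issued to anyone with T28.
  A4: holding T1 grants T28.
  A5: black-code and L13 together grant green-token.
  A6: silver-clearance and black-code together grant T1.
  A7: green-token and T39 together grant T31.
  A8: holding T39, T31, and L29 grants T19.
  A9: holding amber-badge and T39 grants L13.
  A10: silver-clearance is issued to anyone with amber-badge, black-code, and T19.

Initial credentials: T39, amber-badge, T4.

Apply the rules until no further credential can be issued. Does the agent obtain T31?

Yes

Holding amber-badge and T39 grants L13 (A9).
Holding T4 and amber-badge grants black-code (A1).
Holding black-code and L13 grants green-token (A5).
Holding green-token and T39 grants T31 (A7).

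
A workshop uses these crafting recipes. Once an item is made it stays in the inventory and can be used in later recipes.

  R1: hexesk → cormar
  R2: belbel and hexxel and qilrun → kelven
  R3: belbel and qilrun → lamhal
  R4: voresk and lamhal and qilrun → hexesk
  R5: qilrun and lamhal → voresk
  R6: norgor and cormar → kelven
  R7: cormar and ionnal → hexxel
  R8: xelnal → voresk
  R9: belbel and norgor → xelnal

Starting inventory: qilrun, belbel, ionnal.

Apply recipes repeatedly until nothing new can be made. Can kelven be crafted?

Yes

Using R3, belbel and qilrun make lamhal.
qilrun and lamhal → voresk (R5).
voresk and lamhal and qilrun → hexesk (R4).
hexesk → cormar (R1).
cormar and ionnal → hexxel (R7).
Using R2, belbel, hexxel, and qilrun make kelven.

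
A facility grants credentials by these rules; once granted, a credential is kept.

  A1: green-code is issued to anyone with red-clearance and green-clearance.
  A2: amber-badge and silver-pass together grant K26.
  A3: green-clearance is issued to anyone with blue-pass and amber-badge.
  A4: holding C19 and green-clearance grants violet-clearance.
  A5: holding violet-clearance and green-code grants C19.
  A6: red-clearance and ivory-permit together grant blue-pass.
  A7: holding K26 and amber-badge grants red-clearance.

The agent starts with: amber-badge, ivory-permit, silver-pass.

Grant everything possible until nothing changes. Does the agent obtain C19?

No

C19 would need violet-clearance and green-code (A5), but violet-clearance is never granted.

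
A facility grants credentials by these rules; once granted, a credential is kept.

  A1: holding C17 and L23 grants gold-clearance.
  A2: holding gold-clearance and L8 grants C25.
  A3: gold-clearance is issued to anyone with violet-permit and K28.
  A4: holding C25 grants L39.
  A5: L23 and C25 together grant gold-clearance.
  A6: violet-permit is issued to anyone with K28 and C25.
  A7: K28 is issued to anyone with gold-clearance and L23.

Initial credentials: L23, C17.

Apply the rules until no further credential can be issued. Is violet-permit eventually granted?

No

violet-permit would need K28 and C25 (A6), but C25 is never granted.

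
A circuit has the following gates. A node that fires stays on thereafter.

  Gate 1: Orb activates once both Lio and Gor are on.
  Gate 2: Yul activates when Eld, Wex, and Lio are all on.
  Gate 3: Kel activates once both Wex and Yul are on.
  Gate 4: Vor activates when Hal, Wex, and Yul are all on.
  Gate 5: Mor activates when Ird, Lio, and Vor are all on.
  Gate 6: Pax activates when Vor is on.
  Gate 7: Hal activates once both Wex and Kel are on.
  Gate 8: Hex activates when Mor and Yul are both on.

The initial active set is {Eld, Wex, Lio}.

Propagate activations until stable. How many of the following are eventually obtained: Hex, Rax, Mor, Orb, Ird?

Hex would need Mor and Yul (Gate 8), but Mor never turns on.
No rule produces Rax, and it is not given.
Mor would need Ird, Lio, and Vor (Gate 5), but Ird never turns on.
Orb would need Lio and Gor (Gate 1), but Gor never turns on.
No rule produces Ird, and it is not given.
None of the 5 are reached.

0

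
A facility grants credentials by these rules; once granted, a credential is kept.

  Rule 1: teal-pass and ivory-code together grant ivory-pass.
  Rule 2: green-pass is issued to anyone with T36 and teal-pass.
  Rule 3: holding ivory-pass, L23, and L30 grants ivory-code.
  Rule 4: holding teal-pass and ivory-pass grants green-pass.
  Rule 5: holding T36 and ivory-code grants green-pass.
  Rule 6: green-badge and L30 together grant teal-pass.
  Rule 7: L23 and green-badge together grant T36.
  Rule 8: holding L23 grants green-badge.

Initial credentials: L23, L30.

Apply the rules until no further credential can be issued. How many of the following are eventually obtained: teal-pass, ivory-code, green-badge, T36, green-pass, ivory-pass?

Holding L23 grants green-badge (Rule 8).
Holding L23 and green-badge grants T36 (Rule 7).
Holding green-badge and L30 grants teal-pass (Rule 6).
Holding T36 and teal-pass grants green-pass (Rule 2).
teal-pass: reached.
ivory-code would need ivory-pass, L23, and L30 (Rule 3), but ivory-pass is never granted.
green-badge: reached.
T36: reached.
green-pass: reached.
ivory-pass would need teal-pass and ivory-code (Rule 1), but ivory-code is never granted.
Reached: teal-pass, green-badge, T36, and green-pass — 4 of the 6.

4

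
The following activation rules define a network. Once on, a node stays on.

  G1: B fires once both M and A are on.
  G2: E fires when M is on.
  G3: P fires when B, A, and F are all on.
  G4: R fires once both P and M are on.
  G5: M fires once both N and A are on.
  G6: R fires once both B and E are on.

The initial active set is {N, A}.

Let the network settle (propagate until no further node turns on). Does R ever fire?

Yes

N and A are on, so M fires (G5).
M and A are on, so B fires (G1).
G2: M on → E on.
G6: B and E on → R on.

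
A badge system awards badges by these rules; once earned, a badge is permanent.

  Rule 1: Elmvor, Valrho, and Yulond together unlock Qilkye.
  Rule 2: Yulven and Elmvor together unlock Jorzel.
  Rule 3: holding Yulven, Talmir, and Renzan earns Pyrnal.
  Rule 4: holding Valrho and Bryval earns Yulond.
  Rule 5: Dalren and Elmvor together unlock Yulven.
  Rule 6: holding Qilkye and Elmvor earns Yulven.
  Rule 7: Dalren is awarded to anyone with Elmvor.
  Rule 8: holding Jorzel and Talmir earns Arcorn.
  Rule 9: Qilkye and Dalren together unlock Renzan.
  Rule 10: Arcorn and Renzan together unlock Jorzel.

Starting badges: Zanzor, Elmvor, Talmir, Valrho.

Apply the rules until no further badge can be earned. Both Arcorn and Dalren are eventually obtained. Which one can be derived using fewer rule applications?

Dalren: With Elmvor, Dalren is earned (Rule 7). [1 rule application]
Arcorn: With Elmvor, Dalren is earned (Rule 7). With Dalren and Elmvor, Yulven is earned (Rule 5). With Yulven and Elmvor, Jorzel is earned (Rule 2). With Jorzel and Talmir, Arcorn is earned (Rule 8). [4 rule applications]
Dalren needs fewer.

Dalren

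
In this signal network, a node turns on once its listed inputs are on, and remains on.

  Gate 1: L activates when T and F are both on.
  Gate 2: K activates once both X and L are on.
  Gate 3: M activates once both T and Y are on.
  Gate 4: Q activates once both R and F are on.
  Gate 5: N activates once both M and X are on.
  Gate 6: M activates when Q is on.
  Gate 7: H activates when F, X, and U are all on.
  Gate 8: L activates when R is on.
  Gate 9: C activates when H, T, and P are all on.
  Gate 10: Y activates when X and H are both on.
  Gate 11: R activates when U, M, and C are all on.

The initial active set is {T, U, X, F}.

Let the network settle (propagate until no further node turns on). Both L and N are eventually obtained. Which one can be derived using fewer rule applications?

L: T and F are on, so L activates (Gate 1). [1 rule application]
N: Gate 7: F, X, and U on → H on. Gate 10: X and H on → Y on. T and Y are on, so M activates (Gate 3). M and X are on, so N activates (Gate 5). [4 rule applications]
L needs fewer.

L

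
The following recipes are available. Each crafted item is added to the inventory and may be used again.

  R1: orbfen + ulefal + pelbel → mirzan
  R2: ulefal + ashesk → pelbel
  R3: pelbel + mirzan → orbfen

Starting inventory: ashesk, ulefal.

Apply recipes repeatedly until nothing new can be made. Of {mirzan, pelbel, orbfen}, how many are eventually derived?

1

Using R2, ulefal and ashesk make pelbel.
mirzan would need orbfen, ulefal, and pelbel (R1), but orbfen is never obtained.
pelbel: reached.
orbfen would need pelbel and mirzan (R3), but mirzan is never obtained.
Reached: pelbel — 1 of the 3.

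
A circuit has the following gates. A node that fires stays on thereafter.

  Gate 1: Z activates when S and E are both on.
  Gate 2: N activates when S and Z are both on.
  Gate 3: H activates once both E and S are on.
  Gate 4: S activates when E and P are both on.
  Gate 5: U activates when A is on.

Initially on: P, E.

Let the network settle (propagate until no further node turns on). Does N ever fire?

Yes

E and P are on, so S activates (Gate 4).
Gate 1: S and E on → Z on.
Gate 2: S and Z on → N on.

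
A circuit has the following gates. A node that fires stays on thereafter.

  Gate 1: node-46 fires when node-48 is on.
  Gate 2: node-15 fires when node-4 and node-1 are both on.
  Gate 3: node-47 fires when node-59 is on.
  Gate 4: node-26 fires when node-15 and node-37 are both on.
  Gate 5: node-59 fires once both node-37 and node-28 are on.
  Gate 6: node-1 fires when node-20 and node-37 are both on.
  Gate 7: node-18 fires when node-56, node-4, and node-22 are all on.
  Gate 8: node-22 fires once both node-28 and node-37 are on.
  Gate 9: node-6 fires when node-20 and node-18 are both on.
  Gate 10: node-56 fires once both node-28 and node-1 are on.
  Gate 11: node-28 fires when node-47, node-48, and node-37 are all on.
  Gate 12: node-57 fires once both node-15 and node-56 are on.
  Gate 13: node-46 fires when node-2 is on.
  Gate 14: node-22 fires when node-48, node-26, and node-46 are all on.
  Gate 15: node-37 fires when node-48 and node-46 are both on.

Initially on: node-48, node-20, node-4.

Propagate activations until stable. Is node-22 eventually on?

Yes

Gate 1: node-48 on → node-46 on.
Gate 15: node-48 and node-46 on → node-37 on.
Gate 6: node-20 and node-37 on → node-1 on.
node-4 and node-1 are on, so node-15 fires (Gate 2).
node-15 and node-37 are on, so node-26 fires (Gate 4).
Gate 14: node-48, node-26, and node-46 on → node-22 on.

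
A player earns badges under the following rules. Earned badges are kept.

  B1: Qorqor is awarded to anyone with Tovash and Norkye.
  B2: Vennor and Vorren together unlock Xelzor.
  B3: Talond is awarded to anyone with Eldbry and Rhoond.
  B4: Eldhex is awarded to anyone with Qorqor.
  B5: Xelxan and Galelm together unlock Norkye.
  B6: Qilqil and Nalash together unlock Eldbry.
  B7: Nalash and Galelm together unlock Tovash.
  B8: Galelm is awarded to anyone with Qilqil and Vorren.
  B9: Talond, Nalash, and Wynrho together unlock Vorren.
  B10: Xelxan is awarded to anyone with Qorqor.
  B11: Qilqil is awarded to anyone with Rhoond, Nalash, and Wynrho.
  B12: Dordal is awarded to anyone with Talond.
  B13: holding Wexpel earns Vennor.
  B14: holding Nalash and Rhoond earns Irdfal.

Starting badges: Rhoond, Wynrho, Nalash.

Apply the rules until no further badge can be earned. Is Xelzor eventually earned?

No

Xelzor would need Vennor and Vorren (B2), but Vennor is never earned.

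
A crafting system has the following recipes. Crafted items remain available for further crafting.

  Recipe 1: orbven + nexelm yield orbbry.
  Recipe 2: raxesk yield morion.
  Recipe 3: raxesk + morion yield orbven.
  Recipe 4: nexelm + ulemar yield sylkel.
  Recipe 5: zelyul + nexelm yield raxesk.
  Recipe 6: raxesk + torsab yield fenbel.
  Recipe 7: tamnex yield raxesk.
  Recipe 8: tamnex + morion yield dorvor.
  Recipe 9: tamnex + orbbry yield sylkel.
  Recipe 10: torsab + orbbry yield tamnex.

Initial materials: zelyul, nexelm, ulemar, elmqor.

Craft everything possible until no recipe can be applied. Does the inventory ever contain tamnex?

tamnex would need torsab and orbbry (Recipe 10), but torsab is never obtained.

No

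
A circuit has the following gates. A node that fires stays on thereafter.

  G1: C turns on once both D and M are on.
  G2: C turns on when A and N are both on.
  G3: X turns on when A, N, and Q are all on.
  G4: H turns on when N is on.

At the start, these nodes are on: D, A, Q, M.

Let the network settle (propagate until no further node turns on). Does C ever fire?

Yes

G1: D and M on → C on.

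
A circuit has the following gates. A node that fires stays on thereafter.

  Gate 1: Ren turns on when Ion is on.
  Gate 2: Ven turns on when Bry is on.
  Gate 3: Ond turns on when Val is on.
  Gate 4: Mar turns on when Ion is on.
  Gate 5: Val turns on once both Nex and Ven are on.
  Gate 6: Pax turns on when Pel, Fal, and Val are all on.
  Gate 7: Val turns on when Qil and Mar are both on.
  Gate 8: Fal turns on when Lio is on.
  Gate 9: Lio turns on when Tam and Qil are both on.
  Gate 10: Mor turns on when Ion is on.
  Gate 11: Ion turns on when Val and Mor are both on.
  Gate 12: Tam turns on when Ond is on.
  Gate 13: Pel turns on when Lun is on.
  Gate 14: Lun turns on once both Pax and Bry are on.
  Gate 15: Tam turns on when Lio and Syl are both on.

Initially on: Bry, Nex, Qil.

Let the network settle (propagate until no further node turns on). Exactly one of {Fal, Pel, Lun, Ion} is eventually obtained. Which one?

Bry is on, so Ven turns on (Gate 2).
Gate 5: Nex and Ven on → Val on.
Gate 3: Val on → Ond on.
Ond is on, so Tam turns on (Gate 12).
Tam and Qil are on, so Lio turns on (Gate 9).
Gate 8: Lio on → Fal on.
Pel would need Lun (Gate 13), but Lun never turns on. Lun would need Pax and Bry (Gate 14), but Pax never turns on. Ion would need Val and Mor (Gate 11), but Mor never turns on.

Fal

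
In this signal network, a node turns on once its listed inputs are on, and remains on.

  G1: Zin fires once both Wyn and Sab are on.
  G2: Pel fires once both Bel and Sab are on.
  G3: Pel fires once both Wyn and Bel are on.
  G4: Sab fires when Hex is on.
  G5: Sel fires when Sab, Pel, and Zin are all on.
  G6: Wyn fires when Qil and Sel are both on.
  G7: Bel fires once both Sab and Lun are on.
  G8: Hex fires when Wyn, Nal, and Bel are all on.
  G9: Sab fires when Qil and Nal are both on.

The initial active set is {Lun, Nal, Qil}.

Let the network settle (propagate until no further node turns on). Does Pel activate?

Yes

G9: Qil and Nal on → Sab on.
Sab and Lun are on, so Bel fires (G7).
Bel and Sab are on, so Pel fires (G2).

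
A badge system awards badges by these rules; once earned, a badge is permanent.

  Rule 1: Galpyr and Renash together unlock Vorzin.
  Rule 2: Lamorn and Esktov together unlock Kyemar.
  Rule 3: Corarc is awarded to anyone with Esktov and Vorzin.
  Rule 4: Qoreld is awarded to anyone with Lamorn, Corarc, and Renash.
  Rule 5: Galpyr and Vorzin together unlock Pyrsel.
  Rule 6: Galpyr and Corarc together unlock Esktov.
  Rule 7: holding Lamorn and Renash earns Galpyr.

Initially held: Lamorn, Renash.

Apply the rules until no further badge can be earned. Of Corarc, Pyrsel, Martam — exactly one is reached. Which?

With Lamorn and Renash, Galpyr is earned (Rule 7).
With Galpyr and Renash, Vorzin is earned (Rule 1).
With Galpyr and Vorzin, Pyrsel is earned (Rule 5).
Corarc would need Esktov and Vorzin (Rule 3), but Esktov is never earned. No rule produces Martam, and it is not given.

Pyrsel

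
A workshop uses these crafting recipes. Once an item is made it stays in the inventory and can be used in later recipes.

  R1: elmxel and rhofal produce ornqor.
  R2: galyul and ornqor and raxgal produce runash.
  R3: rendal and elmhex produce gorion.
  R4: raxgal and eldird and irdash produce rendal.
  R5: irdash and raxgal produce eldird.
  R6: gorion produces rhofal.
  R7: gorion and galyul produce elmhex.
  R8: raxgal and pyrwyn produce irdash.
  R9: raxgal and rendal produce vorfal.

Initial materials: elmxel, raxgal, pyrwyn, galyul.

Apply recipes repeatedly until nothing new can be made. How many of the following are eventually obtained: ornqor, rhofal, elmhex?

0

ornqor would need elmxel and rhofal (R1), but rhofal is never obtained.
rhofal would need gorion (R6), but gorion is never obtained.
elmhex would need gorion and galyul (R7), but gorion is never obtained.
None of the 3 are reached.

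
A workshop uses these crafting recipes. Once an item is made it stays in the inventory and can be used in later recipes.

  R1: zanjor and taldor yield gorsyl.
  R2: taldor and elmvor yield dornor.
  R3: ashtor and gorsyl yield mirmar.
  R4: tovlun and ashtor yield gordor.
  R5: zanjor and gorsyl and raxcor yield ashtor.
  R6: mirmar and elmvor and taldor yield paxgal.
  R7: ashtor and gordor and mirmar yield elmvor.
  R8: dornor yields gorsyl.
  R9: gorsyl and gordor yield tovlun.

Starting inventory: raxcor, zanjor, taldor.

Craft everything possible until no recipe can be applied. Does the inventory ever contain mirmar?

Yes

zanjor and taldor → gorsyl (R1).
zanjor and gorsyl and raxcor → ashtor (R5).
ashtor and gorsyl → mirmar (R3).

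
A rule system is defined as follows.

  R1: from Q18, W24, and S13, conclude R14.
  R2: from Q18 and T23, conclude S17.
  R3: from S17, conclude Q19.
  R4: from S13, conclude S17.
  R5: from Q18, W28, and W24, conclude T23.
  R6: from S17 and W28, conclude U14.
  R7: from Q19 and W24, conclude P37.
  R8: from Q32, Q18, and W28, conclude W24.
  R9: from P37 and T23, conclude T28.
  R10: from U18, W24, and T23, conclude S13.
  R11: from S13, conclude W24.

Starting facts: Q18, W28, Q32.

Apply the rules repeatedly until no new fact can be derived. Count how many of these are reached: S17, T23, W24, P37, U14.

Q32, Q18, and W28 hold, so W24 follows (R8).
From Q18, W28, and W24, R5 gives T23.
From Q18 and T23, R2 gives S17.
S17 holds, so Q19 follows (R3).
From S17 and W28, R6 gives U14.
From Q19 and W24, R7 gives P37.
S17: reached.
T23: reached.
W24: reached.
P37: reached.
U14: reached.
All 5 are reached.

5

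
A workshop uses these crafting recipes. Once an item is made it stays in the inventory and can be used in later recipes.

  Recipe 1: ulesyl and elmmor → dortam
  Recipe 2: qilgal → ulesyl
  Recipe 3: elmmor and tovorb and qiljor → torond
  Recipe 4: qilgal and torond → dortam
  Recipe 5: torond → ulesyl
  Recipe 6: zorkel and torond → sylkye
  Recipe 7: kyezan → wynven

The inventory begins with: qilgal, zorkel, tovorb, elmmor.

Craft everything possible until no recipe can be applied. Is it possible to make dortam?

Yes

Using Recipe 2, qilgal makes ulesyl.
Using Recipe 1, ulesyl and elmmor make dortam.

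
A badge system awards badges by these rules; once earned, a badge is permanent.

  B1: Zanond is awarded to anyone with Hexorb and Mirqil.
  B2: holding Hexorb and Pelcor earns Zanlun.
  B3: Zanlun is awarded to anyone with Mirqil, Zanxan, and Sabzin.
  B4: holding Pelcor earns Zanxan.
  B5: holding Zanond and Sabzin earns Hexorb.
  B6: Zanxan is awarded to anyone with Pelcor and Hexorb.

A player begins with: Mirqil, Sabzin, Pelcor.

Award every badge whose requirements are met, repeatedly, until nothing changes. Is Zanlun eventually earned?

Yes

With Pelcor, Zanxan is earned (B4).
With Mirqil, Zanxan, and Sabzin, Zanlun is earned (B3).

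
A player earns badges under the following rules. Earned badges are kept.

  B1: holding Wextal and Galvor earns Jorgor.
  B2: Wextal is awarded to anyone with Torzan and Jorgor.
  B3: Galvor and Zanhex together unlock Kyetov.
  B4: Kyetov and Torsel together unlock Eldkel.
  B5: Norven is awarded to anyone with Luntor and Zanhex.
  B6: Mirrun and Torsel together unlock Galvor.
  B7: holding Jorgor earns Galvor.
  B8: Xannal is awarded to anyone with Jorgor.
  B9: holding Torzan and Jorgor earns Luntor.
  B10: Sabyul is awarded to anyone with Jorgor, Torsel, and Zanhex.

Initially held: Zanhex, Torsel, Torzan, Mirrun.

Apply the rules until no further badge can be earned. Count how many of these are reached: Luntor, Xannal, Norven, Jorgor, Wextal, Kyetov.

With Mirrun and Torsel, Galvor is earned (B6).
With Galvor and Zanhex, Kyetov is earned (B3).
Luntor would need Torzan and Jorgor (B9), but Jorgor is never earned.
Xannal would need Jorgor (B8), but Jorgor is never earned.
Norven would need Luntor and Zanhex (B5), but Luntor is never earned.
Jorgor would need Wextal and Galvor (B1), but Wextal is never earned.
Wextal would need Torzan and Jorgor (B2), but Jorgor is never earned.
Kyetov: reached.
Reached: Kyetov — 1 of the 6.

1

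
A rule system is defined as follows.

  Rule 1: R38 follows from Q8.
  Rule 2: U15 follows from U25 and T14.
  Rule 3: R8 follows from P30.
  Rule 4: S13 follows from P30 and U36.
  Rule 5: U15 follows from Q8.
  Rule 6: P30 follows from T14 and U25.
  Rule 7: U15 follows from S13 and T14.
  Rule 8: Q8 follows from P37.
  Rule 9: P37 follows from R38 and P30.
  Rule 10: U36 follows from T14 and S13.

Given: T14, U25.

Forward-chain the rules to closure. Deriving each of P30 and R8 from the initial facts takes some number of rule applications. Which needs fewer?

P30

P30: From T14 and U25, Rule 6 gives P30. [1 rule application]
R8: T14 and U25 hold, so P30 follows (Rule 6). P30 holds, so R8 follows (Rule 3). [2 rule applications]
P30 needs fewer.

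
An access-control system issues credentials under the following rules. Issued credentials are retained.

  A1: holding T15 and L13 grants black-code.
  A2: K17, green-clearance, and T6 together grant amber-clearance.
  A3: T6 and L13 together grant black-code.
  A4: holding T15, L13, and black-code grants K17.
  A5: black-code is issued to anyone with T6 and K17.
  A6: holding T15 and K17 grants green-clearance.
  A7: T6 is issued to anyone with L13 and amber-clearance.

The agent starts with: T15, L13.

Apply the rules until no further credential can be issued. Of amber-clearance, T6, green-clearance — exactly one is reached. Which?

green-clearance

Holding T15 and L13 grants black-code (A1).
Holding T15, L13, and black-code grants K17 (A4).
Holding T15 and K17 grants green-clearance (A6).
amber-clearance would need K17, green-clearance, and T6 (A2), but T6 is never granted. T6 would need L13 and amber-clearance (A7), but amber-clearance is never granted.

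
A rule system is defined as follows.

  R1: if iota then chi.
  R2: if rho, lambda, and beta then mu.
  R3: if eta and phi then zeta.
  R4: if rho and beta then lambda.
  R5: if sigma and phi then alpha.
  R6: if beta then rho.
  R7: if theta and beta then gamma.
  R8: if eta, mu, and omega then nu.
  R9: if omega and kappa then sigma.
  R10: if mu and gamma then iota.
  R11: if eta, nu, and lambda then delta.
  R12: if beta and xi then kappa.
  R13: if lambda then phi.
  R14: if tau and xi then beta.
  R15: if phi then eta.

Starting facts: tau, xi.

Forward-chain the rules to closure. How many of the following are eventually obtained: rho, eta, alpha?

tau and xi hold, so beta follows (R14).
From beta, R6 gives rho.
rho and beta hold, so lambda follows (R4).
lambda holds, so phi follows (R13).
From phi, R15 gives eta.
rho: reached.
eta: reached.
alpha would need sigma and phi (R5), but sigma is never established.
Reached: rho and eta — 2 of the 3.

2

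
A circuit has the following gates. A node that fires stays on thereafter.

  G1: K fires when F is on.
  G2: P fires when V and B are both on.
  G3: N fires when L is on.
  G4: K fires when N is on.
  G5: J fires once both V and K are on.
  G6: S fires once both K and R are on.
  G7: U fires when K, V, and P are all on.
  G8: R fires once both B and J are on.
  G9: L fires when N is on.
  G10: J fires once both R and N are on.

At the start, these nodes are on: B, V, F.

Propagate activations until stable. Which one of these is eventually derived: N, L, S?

G1: F on → K on.
G5: V and K on → J on.
G8: B and J on → R on.
K and R are on, so S fires (G6).
N would need L (G3), but L never turns on. L would need N (G9), but N never turns on.

S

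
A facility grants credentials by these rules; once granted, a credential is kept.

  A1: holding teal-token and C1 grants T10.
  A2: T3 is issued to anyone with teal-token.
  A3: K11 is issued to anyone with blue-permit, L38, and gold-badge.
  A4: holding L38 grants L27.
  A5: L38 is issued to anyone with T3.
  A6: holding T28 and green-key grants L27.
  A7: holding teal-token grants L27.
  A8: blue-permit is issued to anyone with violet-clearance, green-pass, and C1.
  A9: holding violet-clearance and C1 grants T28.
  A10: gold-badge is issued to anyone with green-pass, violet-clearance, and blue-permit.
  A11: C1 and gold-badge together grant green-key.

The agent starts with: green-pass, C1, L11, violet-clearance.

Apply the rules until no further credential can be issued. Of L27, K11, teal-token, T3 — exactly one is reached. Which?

L27

Holding violet-clearance, green-pass, and C1 grants blue-permit (A8).
Holding violet-clearance and C1 grants T28 (A9).
Holding green-pass, violet-clearance, and blue-permit grants gold-badge (A10).
Holding C1 and gold-badge grants green-key (A11).
Holding T28 and green-key grants L27 (A6).
T3 would need teal-token (A2), but teal-token is never granted. No rule produces teal-token, and it is not given. K11 would need blue-permit, L38, and gold-badge (A3), but L38 is never granted.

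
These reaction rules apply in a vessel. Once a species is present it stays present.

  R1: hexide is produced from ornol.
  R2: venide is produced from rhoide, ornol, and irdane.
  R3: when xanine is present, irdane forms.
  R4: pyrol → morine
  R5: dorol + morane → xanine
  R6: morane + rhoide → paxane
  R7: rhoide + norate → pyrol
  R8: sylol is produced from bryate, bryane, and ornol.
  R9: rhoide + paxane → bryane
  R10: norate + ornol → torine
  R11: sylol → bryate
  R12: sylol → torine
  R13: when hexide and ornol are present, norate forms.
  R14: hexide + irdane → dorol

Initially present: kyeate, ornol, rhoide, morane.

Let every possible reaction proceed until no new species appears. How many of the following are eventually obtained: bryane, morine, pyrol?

3

morane and rhoide present → paxane forms (R6).
ornol present → hexide forms (R1).
hexide and ornol present → norate forms (R13).
rhoide and paxane present → bryane forms (R9).
rhoide and norate present → pyrol forms (R7).
pyrol present → morine forms (R4).
bryane: reached.
morine: reached.
pyrol: reached.
All 3 are reached.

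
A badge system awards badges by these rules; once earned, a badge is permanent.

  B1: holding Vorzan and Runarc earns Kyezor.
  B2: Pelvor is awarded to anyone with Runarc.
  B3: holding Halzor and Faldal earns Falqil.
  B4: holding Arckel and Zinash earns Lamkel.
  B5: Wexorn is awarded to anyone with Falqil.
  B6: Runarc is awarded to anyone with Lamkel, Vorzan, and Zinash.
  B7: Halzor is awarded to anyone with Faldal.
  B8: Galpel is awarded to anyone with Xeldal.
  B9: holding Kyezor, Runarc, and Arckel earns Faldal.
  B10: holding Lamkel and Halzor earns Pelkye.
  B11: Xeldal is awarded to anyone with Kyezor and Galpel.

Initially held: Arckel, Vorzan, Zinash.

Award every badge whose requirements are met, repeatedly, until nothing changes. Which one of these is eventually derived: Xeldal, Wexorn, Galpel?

With Arckel and Zinash, Lamkel is earned (B4).
With Lamkel, Vorzan, and Zinash, Runarc is earned (B6).
With Vorzan and Runarc, Kyezor is earned (B1).
With Kyezor, Runarc, and Arckel, Faldal is earned (B9).
With Faldal, Halzor is earned (B7).
With Halzor and Faldal, Falqil is earned (B3).
With Falqil, Wexorn is earned (B5).
Galpel would need Xeldal (B8), but Xeldal is never earned. Xeldal would need Kyezor and Galpel (B11), but Galpel is never earned.

Wexorn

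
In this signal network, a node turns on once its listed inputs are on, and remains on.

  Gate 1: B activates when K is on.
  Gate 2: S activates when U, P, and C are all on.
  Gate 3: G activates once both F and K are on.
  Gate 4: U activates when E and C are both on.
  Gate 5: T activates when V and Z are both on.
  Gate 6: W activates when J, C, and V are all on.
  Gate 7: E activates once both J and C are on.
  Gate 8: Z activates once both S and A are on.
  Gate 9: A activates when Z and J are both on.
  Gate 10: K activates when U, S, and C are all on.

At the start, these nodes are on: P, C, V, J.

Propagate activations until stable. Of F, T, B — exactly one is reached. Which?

Gate 7: J and C on → E on.
E and C are on, so U activates (Gate 4).
U, P, and C are on, so S activates (Gate 2).
U, S, and C are on, so K activates (Gate 10).
Gate 1: K on → B on.
T would need V and Z (Gate 5), but Z never turns on. No rule produces F, and it is not given.

B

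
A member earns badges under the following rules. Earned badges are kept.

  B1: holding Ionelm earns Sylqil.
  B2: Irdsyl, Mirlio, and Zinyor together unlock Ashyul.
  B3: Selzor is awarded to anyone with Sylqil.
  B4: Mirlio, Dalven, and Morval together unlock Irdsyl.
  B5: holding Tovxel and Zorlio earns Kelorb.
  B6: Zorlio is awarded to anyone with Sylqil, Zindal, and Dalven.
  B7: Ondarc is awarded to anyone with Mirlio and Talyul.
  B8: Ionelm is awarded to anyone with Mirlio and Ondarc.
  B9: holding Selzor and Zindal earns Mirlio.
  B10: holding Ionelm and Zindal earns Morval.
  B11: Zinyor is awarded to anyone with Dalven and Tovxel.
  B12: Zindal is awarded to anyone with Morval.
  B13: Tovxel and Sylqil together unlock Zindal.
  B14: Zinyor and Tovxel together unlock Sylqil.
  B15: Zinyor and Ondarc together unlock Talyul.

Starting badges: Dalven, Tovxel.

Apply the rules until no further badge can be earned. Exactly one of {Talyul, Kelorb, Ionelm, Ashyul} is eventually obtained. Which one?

With Dalven and Tovxel, Zinyor is earned (B11).
With Zinyor and Tovxel, Sylqil is earned (B14).
With Tovxel and Sylqil, Zindal is earned (B13).
With Sylqil, Zindal, and Dalven, Zorlio is earned (B6).
With Tovxel and Zorlio, Kelorb is earned (B5).
Ionelm would need Mirlio and Ondarc (B8), but Ondarc is never earned. Ashyul would need Irdsyl, Mirlio, and Zinyor (B2), but Irdsyl is never earned. Talyul would need Zinyor and Ondarc (B15), but Ondarc is never earned.

Kelorb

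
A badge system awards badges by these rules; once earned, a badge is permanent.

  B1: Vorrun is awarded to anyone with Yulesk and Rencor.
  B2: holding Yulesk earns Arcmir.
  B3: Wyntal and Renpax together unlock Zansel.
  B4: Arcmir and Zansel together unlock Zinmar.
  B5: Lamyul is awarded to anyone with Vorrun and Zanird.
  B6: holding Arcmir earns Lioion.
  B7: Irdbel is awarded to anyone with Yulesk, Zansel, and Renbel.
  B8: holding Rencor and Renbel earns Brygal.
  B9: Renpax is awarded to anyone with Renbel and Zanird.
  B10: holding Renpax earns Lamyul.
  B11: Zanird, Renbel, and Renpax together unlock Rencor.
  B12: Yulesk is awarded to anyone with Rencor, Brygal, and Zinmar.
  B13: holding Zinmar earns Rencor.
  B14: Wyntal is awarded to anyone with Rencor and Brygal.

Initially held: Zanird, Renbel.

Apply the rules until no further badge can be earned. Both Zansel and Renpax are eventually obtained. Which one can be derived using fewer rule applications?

Renpax: With Renbel and Zanird, Renpax is earned (B9). [1 rule application]
Zansel: With Renbel and Zanird, Renpax is earned (B9). With Zanird, Renbel, and Renpax, Rencor is earned (B11). With Rencor and Renbel, Brygal is earned (B8). With Rencor and Brygal, Wyntal is earned (B14). With Wyntal and Renpax, Zansel is earned (B3). [5 rule applications]
Renpax needs fewer.

Renpax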